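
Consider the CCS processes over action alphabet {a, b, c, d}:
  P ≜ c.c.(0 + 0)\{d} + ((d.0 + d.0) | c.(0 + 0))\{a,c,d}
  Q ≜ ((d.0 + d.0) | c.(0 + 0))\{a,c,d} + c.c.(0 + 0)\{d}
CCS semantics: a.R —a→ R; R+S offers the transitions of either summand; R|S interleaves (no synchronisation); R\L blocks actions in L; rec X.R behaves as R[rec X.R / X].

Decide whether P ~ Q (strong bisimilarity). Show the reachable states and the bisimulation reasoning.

YES

Reachable graph of P (3 states):
  m0 = c.c.(0 + 0)\{d} + ((d.0 + d.0) | c.(0 + 0))\{a,c,d} → —c→ m1
  m1 = c.(0 + 0)\{d} → —c→ m2
  m2 = (0 + 0)\{d} → stopped
Reachable graph of Q (3 states):
  n0 = ((d.0 + d.0) | c.(0 + 0))\{a,c,d} + c.c.(0 + 0)\{d} → —c→ n1
  n1 = c.(0 + 0)\{d} → —c→ n2
  n2 = (0 + 0)\{d} → stopped
Coarsest stable partition (strong bisimilarity classes):
  B0 = {m0, n0}
  B1 = {m1, n1}
  B2 = {m2, n2}
m0 ∈ B0, n0 ∈ B0 → same block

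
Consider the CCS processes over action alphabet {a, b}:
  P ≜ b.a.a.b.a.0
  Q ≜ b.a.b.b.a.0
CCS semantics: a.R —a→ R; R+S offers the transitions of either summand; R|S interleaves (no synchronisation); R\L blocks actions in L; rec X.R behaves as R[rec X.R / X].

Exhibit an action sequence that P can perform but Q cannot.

P's transition system — 6 states:
  p0 = b.a.a.b.a.0 → -b-> p1
  p1 = a.a.b.a.0 → -a-> p2
  p2 = a.b.a.0 → -a-> p3
  p3 = b.a.0 → -b-> p4
  p4 = a.0 → -a-> p5
  p5 = 0 → stopped
Q's transition system — 6 states:
  q0 = b.a.b.b.a.0 → -b-> q1
  q1 = a.b.b.a.0 → -a-> q2
  q2 = b.b.a.0 → -b-> q3
  q3 = b.a.0 → -b-> q4
  q4 = a.0 → -a-> q5
  q5 = 0 → stopped
Executing baa from P (initial set {p0}):
  after b @ step 1: {p1}
  after a @ step 2: {p2}
  after a @ step 3: {p3}
  P completes σ.
Executing baa from Q (initial set {q0}):
  after b @ step 1: {q1}
  after a @ step 2: {q2}
  after a @ step 3: no successor for Q

baa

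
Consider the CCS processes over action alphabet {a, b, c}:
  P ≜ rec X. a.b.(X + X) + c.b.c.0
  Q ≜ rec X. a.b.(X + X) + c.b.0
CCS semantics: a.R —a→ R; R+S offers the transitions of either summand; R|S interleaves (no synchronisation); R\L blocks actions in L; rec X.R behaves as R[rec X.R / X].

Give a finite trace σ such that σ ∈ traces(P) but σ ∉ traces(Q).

Reachable graph of P (6 states):
  u0 = rec X. a.b.(X + X) + c.b.c.0 has moves ··a··> u1, ··c··> u2
  u1 = b.((rec X. a.b.(X + X) + c.b.c.0) + (rec X. a.b.(X + X) + c.b.c.0)) has moves ··b··> u3
  u2 = b.c.0 has moves ··b··> u4
  u3 = (rec X. a.b.(X + X) + c.b.c.0) + (rec X. a.b.(X + X) + c.b.c.0) has moves ··a··> u1, ··c··> u2
  u4 = c.0 has moves ··c··> u5
  u5 = 0 has moves stopped
Reachable graph of Q (5 states):
  v0 = rec X. a.b.(X + X) + c.b.0 has moves ··a··> v1, ··c··> v2
  v1 = b.((rec X. a.b.(X + X) + c.b.0) + (rec X. a.b.(X + X) + c.b.0)) has moves ··b··> v3
  v2 = b.0 has moves ··b··> v4
  v3 = (rec X. a.b.(X + X) + c.b.0) + (rec X. a.b.(X + X) + c.b.0) has moves ··a··> v1, ··c··> v2
  v4 = 0 has moves stopped
Executing cbc from P (initial set {u0}):
  after c @ step 1: {u2}
  after b @ step 2: {u4}
  after c @ step 3: {u5}
  ✓ P
Executing cbc from Q (initial set {v0}):
  after c @ step 1: {v2}
  after b @ step 2: {v4}
  after c @ step 3: ∅  — Q cannot continue

cbc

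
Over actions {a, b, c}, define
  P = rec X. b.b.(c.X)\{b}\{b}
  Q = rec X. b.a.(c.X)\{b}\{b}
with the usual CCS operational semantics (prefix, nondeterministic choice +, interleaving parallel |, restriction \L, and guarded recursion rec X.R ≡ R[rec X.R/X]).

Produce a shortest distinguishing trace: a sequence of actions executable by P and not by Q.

bb

Reachable graph of P (4 states):
  p0 = rec X. b.b.(c.X)\{b}\{b} has moves -b-> p1
  p1 = b.(c.(rec X. b.b.(c.X)\{b}\{b}))\{b}\{b} has moves -b-> p2
  p2 = (c.(rec X. b.b.(c.X)\{b}\{b}))\{b}\{b} has moves -c-> p3
  p3 = (rec X. b.b.(c.X)\{b}\{b})\{b}\{b} has moves deadlocked
Reachable graph of Q (4 states):
  q0 = rec X. b.a.(c.X)\{b}\{b} has moves -b-> q1
  q1 = a.(c.(rec X. b.a.(c.X)\{b}\{b}))\{b}\{b} has moves -a-> q2
  q2 = (c.(rec X. b.a.(c.X)\{b}\{b}))\{b}\{b} has moves -c-> q3
  q3 = (rec X. b.a.(c.X)\{b}\{b})\{b}\{b} has moves deadlocked
Executing bb from P (initial set {p0}):
  after b @ step 1: {p1}
  after b @ step 2: {p2}
  P completes σ.
Executing bb from Q (initial set {q0}):
  after b @ step 1: {q1}
  after b @ step 2: no successor for Q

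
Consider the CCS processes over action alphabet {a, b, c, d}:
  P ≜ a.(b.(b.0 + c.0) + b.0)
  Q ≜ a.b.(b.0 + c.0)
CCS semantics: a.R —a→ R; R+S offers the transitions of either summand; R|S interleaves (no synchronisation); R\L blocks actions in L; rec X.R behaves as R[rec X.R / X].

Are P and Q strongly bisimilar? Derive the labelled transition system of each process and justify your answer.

NO

P's transition system — 4 states:
  m0 = a.(b.(b.0 + c.0) + b.0) | --a--▸ m1
  m1 = b.(b.0 + c.0) + b.0 | --b--▸ m2, --b--▸ m3
  m2 = 0 | deadlocked
  m3 = b.0 + c.0 | --b--▸ m2, --c--▸ m2
Q's transition system — 4 states:
  n0 = a.b.(b.0 + c.0) | --a--▸ n1
  n1 = b.(b.0 + c.0) | --b--▸ n2
  n2 = b.0 + c.0 | --b--▸ n3, --c--▸ n3
  n3 = 0 | deadlocked
Bisimilarity quotient blocks:
  B0 = {m0}
  B1 = {m1}
  B2 = {m2, n3}
  B3 = {m3, n2}
  B4 = {n0}
  B5 = {n1}
m0 ∈ B0, n0 ∈ B4 → different blocks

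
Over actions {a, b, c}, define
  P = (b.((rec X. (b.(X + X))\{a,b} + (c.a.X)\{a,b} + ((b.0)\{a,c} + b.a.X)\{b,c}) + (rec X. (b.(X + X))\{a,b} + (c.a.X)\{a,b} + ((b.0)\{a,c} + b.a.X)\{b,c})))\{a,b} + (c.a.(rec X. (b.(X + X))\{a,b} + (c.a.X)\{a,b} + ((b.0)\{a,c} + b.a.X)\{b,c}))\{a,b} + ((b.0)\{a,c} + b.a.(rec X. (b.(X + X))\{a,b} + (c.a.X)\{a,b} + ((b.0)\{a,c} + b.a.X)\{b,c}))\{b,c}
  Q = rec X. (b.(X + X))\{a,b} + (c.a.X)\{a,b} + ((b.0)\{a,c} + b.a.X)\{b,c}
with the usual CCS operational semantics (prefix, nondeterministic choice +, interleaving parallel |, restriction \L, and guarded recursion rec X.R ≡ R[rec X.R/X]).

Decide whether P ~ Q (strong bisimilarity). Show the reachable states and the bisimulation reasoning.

YES

LTS(P): 2 reachable states
  u0 = (b.((rec X. (b.(X + X))\{a,b} + (c.a.X)\{a,b} + ((b.0)\{a,c} + b.a.X)\{b,c}) + (rec X. (b.(X + X))\{a,b} + (c.a.X)\{a,b} + ((b.0)\{a,c} + b.a.X)\{b,c})))\{a,b} + (c.a.(rec X. (b.(X + X))\{a,b} + (c.a.X)\{a,b} + ((b.0)\{a,c} + b.a.X)\{b,c}))\{a,b} + ((b.0)\{a,c} + b.a.(rec X. (b.(X + X))\{a,b} + (c.a.X)\{a,b} + ((b.0)\{a,c} + b.a.X)\{b,c}))\{b,c} → =c=> u1
  u1 = (a.(rec X. (b.(X + X))\{a,b} + (c.a.X)\{a,b} + ((b.0)\{a,c} + b.a.X)\{b,c}))\{a,b} → deadlocked
LTS(Q): 2 reachable states
  v0 = rec X. (b.(X + X))\{a,b} + (c.a.X)\{a,b} + ((b.0)\{a,c} + b.a.X)\{b,c} → =c=> v1
  v1 = (a.(rec X. (b.(X + X))\{a,b} + (c.a.X)\{a,b} + ((b.0)\{a,c} + b.a.X)\{b,c}))\{a,b} → deadlocked
Bisimilarity quotient blocks:
  B0 = {u0, v0}
  B1 = {u1, v1}
u0 ∈ B0, v0 ∈ B0 → same block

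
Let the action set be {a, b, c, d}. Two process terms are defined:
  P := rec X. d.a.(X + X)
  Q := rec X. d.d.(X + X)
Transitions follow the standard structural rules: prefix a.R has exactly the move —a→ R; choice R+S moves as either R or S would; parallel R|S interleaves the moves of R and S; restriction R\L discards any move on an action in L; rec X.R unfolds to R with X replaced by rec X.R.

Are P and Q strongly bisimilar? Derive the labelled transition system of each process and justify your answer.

P's transition system — 3 states:
  m0 = rec X. d.a.(X + X) :: —d→ m1
  m1 = a.((rec X. d.a.(X + X)) + (rec X. d.a.(X + X))) :: —a→ m2
  m2 = (rec X. d.a.(X + X)) + (rec X. d.a.(X + X)) :: —d→ m1
Q's transition system — 3 states:
  n0 = rec X. d.d.(X + X) :: —d→ n1
  n1 = d.((rec X. d.d.(X + X)) + (rec X. d.d.(X + X))) :: —d→ n2
  n2 = (rec X. d.d.(X + X)) + (rec X. d.d.(X + X)) :: —d→ n1
Bisimilarity quotient blocks:
  B0 = {m0, m2}
  B1 = {m1}
  B2 = {n0, n1, n2}
m0 ∈ B0, n0 ∈ B2 → different blocks

not bisimilar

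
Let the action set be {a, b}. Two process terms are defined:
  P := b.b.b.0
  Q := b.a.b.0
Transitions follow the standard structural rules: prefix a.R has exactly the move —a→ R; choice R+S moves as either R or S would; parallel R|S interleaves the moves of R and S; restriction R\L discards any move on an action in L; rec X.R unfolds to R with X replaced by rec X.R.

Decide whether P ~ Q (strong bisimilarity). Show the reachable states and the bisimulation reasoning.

not bisimilar

P's transition system — 4 states:
  s0 = b.b.b.0 | =b=> s1
  s1 = b.b.0 | =b=> s2
  s2 = b.0 | =b=> s3
  s3 = 0 | ∅
Q's transition system — 4 states:
  t0 = b.a.b.0 | =b=> t1
  t1 = a.b.0 | =a=> t2
  t2 = b.0 | =b=> t3
  t3 = 0 | ∅
Bisimilarity quotient blocks:
  B0 = {s0}
  B1 = {s1}
  B2 = {s2, t2}
  B3 = {s3, t3}
  B4 = {t0}
  B5 = {t1}
s0 ∈ B0, t0 ∈ B4 → different blocks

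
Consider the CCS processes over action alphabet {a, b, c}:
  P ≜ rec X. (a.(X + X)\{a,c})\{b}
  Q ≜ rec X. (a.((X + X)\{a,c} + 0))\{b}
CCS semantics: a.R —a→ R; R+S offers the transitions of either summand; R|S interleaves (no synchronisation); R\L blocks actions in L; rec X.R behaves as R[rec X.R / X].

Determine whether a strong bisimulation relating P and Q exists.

P's transition system — 2 states:
  p0 = rec X. (a.(X + X)\{a,c})\{b} | ··a··> p1
  p1 = ((rec X. (a.(X + X)\{a,c})\{b}) + (rec X. (a.(X + X)\{a,c})\{b}))\{a,c}\{b} | deadlocked
Q's transition system — 2 states:
  q0 = rec X. (a.((X + X)\{a,c} + 0))\{b} | ··a··> q1
  q1 = (((rec X. (a.((X + X)\{a,c} + 0))\{b}) + (rec X. (a.((X + X)\{a,c} + 0))\{b}))\{a,c} + 0)\{b} | deadlocked
Coarsest stable partition (strong bisimilarity classes):
  B0 = {p0, q0}
  B1 = {p1, q1}
p0 ∈ B0, q0 ∈ B0 → same block

YES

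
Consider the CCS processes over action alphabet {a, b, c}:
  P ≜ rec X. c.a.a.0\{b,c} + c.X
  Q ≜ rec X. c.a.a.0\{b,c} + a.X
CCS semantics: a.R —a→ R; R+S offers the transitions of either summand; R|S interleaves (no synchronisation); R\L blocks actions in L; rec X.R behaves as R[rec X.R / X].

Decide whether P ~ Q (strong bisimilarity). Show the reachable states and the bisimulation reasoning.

LTS(P): 4 reachable states
  s0 = rec X. c.a.a.0\{b,c} + c.X | ··c··> s0, ··c··> s1
  s1 = a.a.0\{b,c} | ··a··> s2
  s2 = a.0\{b,c} | ··a··> s3
  s3 = 0\{b,c} | ∅
LTS(Q): 4 reachable states
  t0 = rec X. c.a.a.0\{b,c} + a.X | ··a··> t0, ··c··> t1
  t1 = a.a.0\{b,c} | ··a··> t2
  t2 = a.0\{b,c} | ··a··> t3
  t3 = 0\{b,c} | ∅
Bisimilarity quotient blocks:
  B0 = {s0}
  B1 = {s1, t1}
  B2 = {s2, t2}
  B3 = {s3, t3}
  B4 = {t0}
s0 ∈ B0, t0 ∈ B4 → different blocks

NO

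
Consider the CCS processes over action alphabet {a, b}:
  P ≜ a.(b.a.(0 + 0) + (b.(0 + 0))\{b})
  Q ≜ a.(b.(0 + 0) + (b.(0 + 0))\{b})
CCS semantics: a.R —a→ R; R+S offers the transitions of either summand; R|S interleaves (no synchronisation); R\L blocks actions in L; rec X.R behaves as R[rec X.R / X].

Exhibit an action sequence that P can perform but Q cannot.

Reachable graph of P (4 states):
  u0 = a.(b.a.(0 + 0) + (b.(0 + 0))\{b}) → --a--▸ u1
  u1 = b.a.(0 + 0) + (b.(0 + 0))\{b} → --b--▸ u2
  u2 = a.(0 + 0) → --a--▸ u3
  u3 = 0 + 0 → ∅
Reachable graph of Q (3 states):
  v0 = a.(b.(0 + 0) + (b.(0 + 0))\{b}) → --a--▸ v1
  v1 = b.(0 + 0) + (b.(0 + 0))\{b} → --b--▸ v2
  v2 = 0 + 0 → ∅
Trace ⟨aba⟩ through P, begin at {u0}:
  after a @ step 1: {u1}
  after b @ step 2: {u2}
  after a @ step 3: {u3}
  ✓ P
Trace ⟨aba⟩ through Q, begin at {v0}:
  after a @ step 1: {v1}
  after b @ step 2: {v2}
  after a @ step 3: ∅  — Q cannot continue

aba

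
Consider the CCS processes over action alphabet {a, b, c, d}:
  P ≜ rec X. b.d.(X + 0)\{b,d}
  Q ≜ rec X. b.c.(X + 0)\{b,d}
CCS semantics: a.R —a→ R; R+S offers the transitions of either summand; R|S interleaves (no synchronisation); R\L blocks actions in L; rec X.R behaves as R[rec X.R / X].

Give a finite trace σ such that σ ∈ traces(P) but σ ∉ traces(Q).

Reachable graph of P (3 states):
  s0 = rec X. b.d.(X + 0)\{b,d} | =b=> s1
  s1 = d.((rec X. b.d.(X + 0)\{b,d}) + 0)\{b,d} | =d=> s2
  s2 = ((rec X. b.d.(X + 0)\{b,d}) + 0)\{b,d} | stopped
Reachable graph of Q (3 states):
  t0 = rec X. b.c.(X + 0)\{b,d} | =b=> t1
  t1 = c.((rec X. b.c.(X + 0)\{b,d}) + 0)\{b,d} | =c=> t2
  t2 = ((rec X. b.c.(X + 0)\{b,d}) + 0)\{b,d} | stopped
Trace ⟨bd⟩ through P, begin at {s0}:
  step 1 (b): {s1}
  step 2 (d): {s2}
  — P admits the full trace.
Trace ⟨bd⟩ through Q, begin at {t0}:
  step 1 (b): {t1}
  step 2 (d): no successor for Q

bd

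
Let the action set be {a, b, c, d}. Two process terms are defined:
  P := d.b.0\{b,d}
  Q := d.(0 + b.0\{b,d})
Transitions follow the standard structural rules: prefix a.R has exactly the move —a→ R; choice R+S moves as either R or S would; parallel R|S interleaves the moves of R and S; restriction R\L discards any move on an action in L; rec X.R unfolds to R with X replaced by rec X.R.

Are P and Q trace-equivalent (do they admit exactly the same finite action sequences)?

YES

LTS(P): 3 reachable states
  p0 = d.b.0\{b,d} :: ··d··> p1
  p1 = b.0\{b,d} :: ··b··> p2
  p2 = 0\{b,d} :: stopped
LTS(Q): 3 reachable states
  q0 = d.(0 + b.0\{b,d}) :: ··d··> q1
  q1 = 0 + b.0\{b,d} :: ··b··> q2
  q2 = 0\{b,d} :: stopped
Partition-refinement fixed point:
  B0 = {p0, q0}
  B1 = {p1, q1}
  B2 = {p2, q2}
p0 ∈ B0, q0 ∈ B0 → same block
Bisimilar ⇒ trace-equivalent.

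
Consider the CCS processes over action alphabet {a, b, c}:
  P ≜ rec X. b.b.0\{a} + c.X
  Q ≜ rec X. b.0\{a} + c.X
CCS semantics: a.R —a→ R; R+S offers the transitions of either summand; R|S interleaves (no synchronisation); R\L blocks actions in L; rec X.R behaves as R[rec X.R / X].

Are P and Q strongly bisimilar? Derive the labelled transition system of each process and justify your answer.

P's transition system — 3 states:
  s0 = rec X. b.b.0\{a} + c.X has moves —b→ s1, —c→ s0
  s1 = b.0\{a} has moves —b→ s2
  s2 = 0\{a} has moves stopped
Q's transition system — 2 states:
  t0 = rec X. b.0\{a} + c.X has moves —b→ t1, —c→ t0
  t1 = 0\{a} has moves stopped
Coarsest stable partition (strong bisimilarity classes):
  B0 = {s0}
  B1 = {s1}
  B2 = {s2, t1}
  B3 = {t0}
s0 ∈ B0, t0 ∈ B3 → different blocks

P ≁ Q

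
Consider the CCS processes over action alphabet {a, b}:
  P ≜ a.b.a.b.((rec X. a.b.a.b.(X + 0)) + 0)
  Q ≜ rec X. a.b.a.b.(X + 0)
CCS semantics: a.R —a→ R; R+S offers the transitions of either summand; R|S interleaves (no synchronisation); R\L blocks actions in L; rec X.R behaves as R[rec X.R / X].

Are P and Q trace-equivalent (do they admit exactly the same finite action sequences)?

YES

LTS(P): 5 reachable states
  p0 = a.b.a.b.((rec X. a.b.a.b.(X + 0)) + 0) ⊢ --a--▸ p1
  p1 = b.a.b.((rec X. a.b.a.b.(X + 0)) + 0) ⊢ --b--▸ p2
  p2 = a.b.((rec X. a.b.a.b.(X + 0)) + 0) ⊢ --a--▸ p3
  p3 = b.((rec X. a.b.a.b.(X + 0)) + 0) ⊢ --b--▸ p4
  p4 = (rec X. a.b.a.b.(X + 0)) + 0 ⊢ --a--▸ p1
LTS(Q): 5 reachable states
  q0 = rec X. a.b.a.b.(X + 0) ⊢ --a--▸ q1
  q1 = b.a.b.((rec X. a.b.a.b.(X + 0)) + 0) ⊢ --b--▸ q2
  q2 = a.b.((rec X. a.b.a.b.(X + 0)) + 0) ⊢ --a--▸ q3
  q3 = b.((rec X. a.b.a.b.(X + 0)) + 0) ⊢ --b--▸ q4
  q4 = (rec X. a.b.a.b.(X + 0)) + 0 ⊢ --a--▸ q1
Bisimilarity quotient blocks:
  B0 = {p0, p2, p4, q0, q2, q4}
  B1 = {p1, p3, q1, q3}
p0 ∈ B0, q0 ∈ B0 → same block
Bisimilar ⇒ trace-equivalent.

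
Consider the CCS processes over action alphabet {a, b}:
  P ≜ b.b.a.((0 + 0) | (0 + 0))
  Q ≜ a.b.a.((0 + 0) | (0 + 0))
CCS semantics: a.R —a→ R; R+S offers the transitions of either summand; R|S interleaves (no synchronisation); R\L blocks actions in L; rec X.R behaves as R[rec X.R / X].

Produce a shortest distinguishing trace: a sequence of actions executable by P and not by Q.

P's transition system — 4 states:
  s0 = b.b.a.((0 + 0) | (0 + 0)) | —b→ s1
  s1 = b.a.((0 + 0) | (0 + 0)) | —b→ s2
  s2 = a.((0 + 0) | (0 + 0)) | —a→ s3
  s3 = (0 + 0) | (0 + 0) | ∅
Q's transition system — 4 states:
  t0 = a.b.a.((0 + 0) | (0 + 0)) | —a→ t1
  t1 = b.a.((0 + 0) | (0 + 0)) | —b→ t2
  t2 = a.((0 + 0) | (0 + 0)) | —a→ t3
  t3 = (0 + 0) | (0 + 0) | ∅
Run σ = ⟨b⟩ on P: start {s0}
  step 1 (b): {s1}
  ✓ P
Run σ = ⟨b⟩ on Q: start {t0}
  step 1 (b): ∅  — Q cannot continue

b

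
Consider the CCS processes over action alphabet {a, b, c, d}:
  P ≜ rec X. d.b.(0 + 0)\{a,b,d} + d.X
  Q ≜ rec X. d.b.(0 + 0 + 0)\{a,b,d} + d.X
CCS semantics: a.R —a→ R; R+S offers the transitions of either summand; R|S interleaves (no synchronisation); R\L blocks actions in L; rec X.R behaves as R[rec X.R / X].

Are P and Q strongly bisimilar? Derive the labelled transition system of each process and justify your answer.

YES

Reachable graph of P (3 states):
  u0 = rec X. d.b.(0 + 0)\{a,b,d} + d.X ⊢ =d=> u0, =d=> u1
  u1 = b.(0 + 0)\{a,b,d} ⊢ =b=> u2
  u2 = (0 + 0)\{a,b,d} ⊢ stopped
Reachable graph of Q (3 states):
  v0 = rec X. d.b.(0 + 0 + 0)\{a,b,d} + d.X ⊢ =d=> v0, =d=> v1
  v1 = b.(0 + 0 + 0)\{a,b,d} ⊢ =b=> v2
  v2 = (0 + 0 + 0)\{a,b,d} ⊢ stopped
Coarsest stable partition (strong bisimilarity classes):
  B0 = {u0, v0}
  B1 = {u1, v1}
  B2 = {u2, v2}
u0 ∈ B0, v0 ∈ B0 → same block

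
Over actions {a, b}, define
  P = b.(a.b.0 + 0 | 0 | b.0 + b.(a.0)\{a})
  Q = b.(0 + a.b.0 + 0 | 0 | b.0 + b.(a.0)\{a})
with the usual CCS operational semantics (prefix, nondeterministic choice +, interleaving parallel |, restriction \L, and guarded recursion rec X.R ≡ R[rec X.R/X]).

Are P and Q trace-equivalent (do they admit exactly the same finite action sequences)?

trace-equivalent

Reachable graph of P (6 states):
  s0 = b.(a.b.0 + 0 | 0 | b.0 + b.(a.0)\{a}) → —b→ s1
  s1 = a.b.0 + 0 | 0 | b.0 + b.(a.0)\{a} → —a→ s2, —b→ s3, —b→ s4
  s2 = b.0 → —b→ s5
  s3 = (a.0)\{a} → deadlocked
  s4 = 0 | 0 | 0 → deadlocked
  s5 = 0 → deadlocked
Reachable graph of Q (6 states):
  t0 = b.(0 + a.b.0 + 0 | 0 | b.0 + b.(a.0)\{a}) → —b→ t1
  t1 = 0 + a.b.0 + 0 | 0 | b.0 + b.(a.0)\{a} → —a→ t2, —b→ t3, —b→ t4
  t2 = b.0 → —b→ t5
  t3 = (a.0)\{a} → deadlocked
  t4 = 0 | 0 | 0 → deadlocked
  t5 = 0 → deadlocked
Bisimilarity quotient blocks:
  B0 = {s0, t0}
  B1 = {s1, t1}
  B2 = {s2, t2}
  B3 = {s3, s4, s5, t3, t4, t5}
s0 ∈ B0, t0 ∈ B0 → same block
Bisimilar ⇒ trace-equivalent.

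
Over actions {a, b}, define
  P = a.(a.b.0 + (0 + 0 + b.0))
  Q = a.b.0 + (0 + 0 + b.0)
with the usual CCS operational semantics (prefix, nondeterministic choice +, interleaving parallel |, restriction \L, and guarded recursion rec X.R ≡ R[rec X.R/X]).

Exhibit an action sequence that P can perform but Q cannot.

aa

LTS(P): 4 reachable states
  p0 = a.(a.b.0 + (0 + 0 + b.0)) ⊢ --a--▸ p1
  p1 = a.b.0 + (0 + 0 + b.0) ⊢ --a--▸ p2, --b--▸ p3
  p2 = b.0 ⊢ --b--▸ p3
  p3 = 0 ⊢ ·
LTS(Q): 3 reachable states
  q0 = a.b.0 + (0 + 0 + b.0) ⊢ --a--▸ q1, --b--▸ q2
  q1 = b.0 ⊢ --b--▸ q2
  q2 = 0 ⊢ ·
Executing aa from P (initial set {p0}):
  after a @ step 1: {p1}
  after a @ step 2: {p2}
  P completes σ.
Executing aa from Q (initial set {q0}):
  after a @ step 1: {q1}
  after a @ step 2: ∅  — Q cannot continue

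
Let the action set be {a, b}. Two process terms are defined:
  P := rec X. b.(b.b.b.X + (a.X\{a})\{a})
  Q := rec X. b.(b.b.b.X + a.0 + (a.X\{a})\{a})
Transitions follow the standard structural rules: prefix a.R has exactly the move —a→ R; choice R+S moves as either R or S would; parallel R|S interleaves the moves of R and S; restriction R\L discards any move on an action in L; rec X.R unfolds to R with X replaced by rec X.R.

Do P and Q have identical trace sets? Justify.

NO — witness ⟨ba⟩

Reachable graph of P (4 states):
  p0 = rec X. b.(b.b.b.X + (a.X\{a})\{a}) :: --b--▸ p1
  p1 = b.b.b.(rec X. b.(b.b.b.X + (a.X\{a})\{a})) + (a.(rec X. b.(b.b.b.X + (a.X\{a})\{a}))\{a})\{a} :: --b--▸ p2
  p2 = b.b.(rec X. b.(b.b.b.X + (a.X\{a})\{a})) :: --b--▸ p3
  p3 = b.(rec X. b.(b.b.b.X + (a.X\{a})\{a})) :: --b--▸ p0
Reachable graph of Q (5 states):
  q0 = rec X. b.(b.b.b.X + a.0 + (a.X\{a})\{a}) :: --b--▸ q1
  q1 = b.b.b.(rec X. b.(b.b.b.X + a.0 + (a.X\{a})\{a})) + a.0 + (a.(rec X. b.(b.b.b.X + a.0 + (a.X\{a})\{a}))\{a})\{a} :: --a--▸ q2, --b--▸ q3
  q2 = 0 :: ∅
  q3 = b.b.(rec X. b.(b.b.b.X + a.0 + (a.X\{a})\{a})) :: --b--▸ q4
  q4 = b.(rec X. b.(b.b.b.X + a.0 + (a.X\{a})\{a})) :: --b--▸ q0
Executing ba from Q (initial set {q0}):
  step 1 (b): {q1}
  step 2 (a): {q2}
  Q completes σ.
Executing ba from P (initial set {p0}):
  step 1 (b): {p1}
  step 2 (a): ∅ (P stuck)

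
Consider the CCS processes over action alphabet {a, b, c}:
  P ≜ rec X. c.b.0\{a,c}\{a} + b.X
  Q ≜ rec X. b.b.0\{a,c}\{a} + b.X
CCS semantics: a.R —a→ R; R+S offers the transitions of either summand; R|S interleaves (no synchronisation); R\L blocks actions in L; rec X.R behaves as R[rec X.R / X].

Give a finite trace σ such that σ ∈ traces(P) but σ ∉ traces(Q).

c

P's transition system — 3 states:
  p0 = rec X. c.b.0\{a,c}\{a} + b.X :: -b-> p0, -c-> p1
  p1 = b.0\{a,c}\{a} :: -b-> p2
  p2 = 0\{a,c}\{a} :: deadlocked
Q's transition system — 3 states:
  q0 = rec X. b.b.0\{a,c}\{a} + b.X :: -b-> q0, -b-> q1
  q1 = b.0\{a,c}\{a} :: -b-> q2
  q2 = 0\{a,c}\{a} :: deadlocked
Run σ = ⟨c⟩ on P: start {p0}
  after c @ step 1: {p1}
  P completes σ.
Run σ = ⟨c⟩ on Q: start {q0}
  after c @ step 1: ∅  — Q cannot continue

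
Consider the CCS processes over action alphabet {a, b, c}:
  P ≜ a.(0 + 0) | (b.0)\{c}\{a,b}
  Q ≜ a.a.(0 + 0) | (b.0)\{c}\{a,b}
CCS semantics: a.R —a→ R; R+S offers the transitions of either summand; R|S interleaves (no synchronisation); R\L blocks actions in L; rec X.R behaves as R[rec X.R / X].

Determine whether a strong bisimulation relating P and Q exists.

P ≁ Q

LTS(P): 2 reachable states
  u0 = a.(0 + 0) | (b.0)\{c}\{a,b} | =a=> u1
  u1 = (0 + 0) | (b.0)\{c}\{a,b} | ∅
LTS(Q): 3 reachable states
  v0 = a.a.(0 + 0) | (b.0)\{c}\{a,b} | =a=> v1
  v1 = a.(0 + 0) | (b.0)\{c}\{a,b} | =a=> v2
  v2 = (0 + 0) | (b.0)\{c}\{a,b} | ∅
Bisimilarity quotient blocks:
  B0 = {u0, v1}
  B1 = {u1, v2}
  B2 = {v0}
u0 ∈ B0, v0 ∈ B2 → different blocks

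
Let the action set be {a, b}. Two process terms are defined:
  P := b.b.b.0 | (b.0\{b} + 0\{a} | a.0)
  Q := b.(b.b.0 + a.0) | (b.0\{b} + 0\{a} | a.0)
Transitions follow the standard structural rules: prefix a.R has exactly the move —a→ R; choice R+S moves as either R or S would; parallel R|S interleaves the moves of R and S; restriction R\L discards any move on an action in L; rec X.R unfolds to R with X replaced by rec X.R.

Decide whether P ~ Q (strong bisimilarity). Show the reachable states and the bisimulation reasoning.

Reachable graph of P (12 states):
  s0 = b.b.b.0 | (b.0\{b} + 0\{a} | a.0) ⊢ --a--▸ s1, --b--▸ s2, --b--▸ s3
  s1 = b.b.b.0 | (0\{a} | 0) ⊢ --b--▸ s4
  s2 = b.b.0 | (b.0\{b} + 0\{a} | a.0) ⊢ --a--▸ s4, --b--▸ s5, --b--▸ s6
  s3 = b.b.b.0 | 0\{b} ⊢ --b--▸ s6
  s4 = b.b.0 | (0\{a} | 0) ⊢ --b--▸ s7
  s5 = b.0 | (b.0\{b} + 0\{a} | a.0) ⊢ --a--▸ s7, --b--▸ s8, --b--▸ s9
  s6 = b.b.0 | 0\{b} ⊢ --b--▸ s9
  s7 = b.0 | (0\{a} | 0) ⊢ --b--▸ s10
  s8 = 0 | (b.0\{b} + 0\{a} | a.0) ⊢ --a--▸ s10, --b--▸ s11
  s9 = b.0 | 0\{b} ⊢ --b--▸ s11
  s10 = 0 | (0\{a} | 0) ⊢ (no moves)
  s11 = 0 | 0\{b} ⊢ (no moves)
Reachable graph of Q (12 states):
  t0 = b.(b.b.0 + a.0) | (b.0\{b} + 0\{a} | a.0) ⊢ --a--▸ t1, --b--▸ t2, --b--▸ t3
  t1 = b.(b.b.0 + a.0) | (0\{a} | 0) ⊢ --b--▸ t4
  t2 = (b.b.0 + a.0) | (b.0\{b} + 0\{a} | a.0) ⊢ --a--▸ t4, --a--▸ t5, --b--▸ t6, --b--▸ t7
  t3 = b.(b.b.0 + a.0) | 0\{b} ⊢ --b--▸ t6
  t4 = (b.b.0 + a.0) | (0\{a} | 0) ⊢ --a--▸ t8, --b--▸ t9
  t5 = 0 | (b.0\{b} + 0\{a} | a.0) ⊢ --a--▸ t8, --b--▸ t10
  t6 = (b.b.0 + a.0) | 0\{b} ⊢ --a--▸ t10, --b--▸ t11
  t7 = b.0 | (b.0\{b} + 0\{a} | a.0) ⊢ --a--▸ t9, --b--▸ t11, --b--▸ t5
  t8 = 0 | (0\{a} | 0) ⊢ (no moves)
  t9 = b.0 | (0\{a} | 0) ⊢ --b--▸ t8
  t10 = 0 | 0\{b} ⊢ (no moves)
  t11 = b.0 | 0\{b} ⊢ --b--▸ t10
Partition-refinement fixed point:
  B0 = {s0}
  B1 = {s2}
  B2 = {s4, s6}
  B3 = {s7, s9, t11, t9}
  B4 = {s10, s11, t10, t8}
  B5 = {s5, t7}
  B6 = {s8, t5}
  B7 = {s1, s3}
  B8 = {t0}
  B9 = {t1, t3}
  B10 = {t4, t6}
  B11 = {t2}
s0 ∈ B0, t0 ∈ B8 → different blocks

not bisimilar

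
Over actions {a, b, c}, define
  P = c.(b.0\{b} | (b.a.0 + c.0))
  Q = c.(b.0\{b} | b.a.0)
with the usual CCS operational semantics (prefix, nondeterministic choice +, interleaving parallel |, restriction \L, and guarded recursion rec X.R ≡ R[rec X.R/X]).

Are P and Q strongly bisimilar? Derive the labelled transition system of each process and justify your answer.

Reachable graph of P (7 states):
  s0 = c.(b.0\{b} | (b.a.0 + c.0)) :: -c-> s1
  s1 = b.0\{b} | (b.a.0 + c.0) :: -b-> s2, -b-> s3, -c-> s4
  s2 = 0\{b} | (b.a.0 + c.0) :: -b-> s5, -c-> s6
  s3 = b.0\{b} | a.0 :: -a-> s4, -b-> s5
  s4 = b.0\{b} | 0 :: -b-> s6
  s5 = 0\{b} | a.0 :: -a-> s6
  s6 = 0\{b} | 0 :: ·
Reachable graph of Q (7 states):
  t0 = c.(b.0\{b} | b.a.0) :: -c-> t1
  t1 = b.0\{b} | b.a.0 :: -b-> t2, -b-> t3
  t2 = 0\{b} | b.a.0 :: -b-> t4
  t3 = b.0\{b} | a.0 :: -a-> t5, -b-> t4
  t4 = 0\{b} | a.0 :: -a-> t6
  t5 = b.0\{b} | 0 :: -b-> t6
  t6 = 0\{b} | 0 :: ·
Partition-refinement fixed point:
  B0 = {s0}
  B1 = {s1}
  B2 = {s2}
  B3 = {s6, t6}
  B4 = {s5, t4}
  B5 = {s4, t5}
  B6 = {s3, t3}
  B7 = {t0}
  B8 = {t1}
  B9 = {t2}
s0 ∈ B0, t0 ∈ B7 → different blocks

not bisimilar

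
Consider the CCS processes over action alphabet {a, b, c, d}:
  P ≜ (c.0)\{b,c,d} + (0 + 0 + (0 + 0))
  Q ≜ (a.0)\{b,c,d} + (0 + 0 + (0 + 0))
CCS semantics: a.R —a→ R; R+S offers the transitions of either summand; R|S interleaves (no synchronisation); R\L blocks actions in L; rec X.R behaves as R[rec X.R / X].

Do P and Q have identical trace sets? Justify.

traces(P) ≠ traces(Q) — witness ⟨a⟩

Reachable graph of P (1 states):
  p0 = (c.0)\{b,c,d} + (0 + 0 + (0 + 0)) → (no moves)
Reachable graph of Q (2 states):
  q0 = (a.0)\{b,c,d} + (0 + 0 + (0 + 0)) → -a-> q1
  q1 = 0\{b,c,d} → (no moves)
Trace ⟨a⟩ through Q, begin at {q0}:
  step 1 (a): {q1}
  ✓ Q
Trace ⟨a⟩ through P, begin at {p0}:
  step 1 (a): no successor for P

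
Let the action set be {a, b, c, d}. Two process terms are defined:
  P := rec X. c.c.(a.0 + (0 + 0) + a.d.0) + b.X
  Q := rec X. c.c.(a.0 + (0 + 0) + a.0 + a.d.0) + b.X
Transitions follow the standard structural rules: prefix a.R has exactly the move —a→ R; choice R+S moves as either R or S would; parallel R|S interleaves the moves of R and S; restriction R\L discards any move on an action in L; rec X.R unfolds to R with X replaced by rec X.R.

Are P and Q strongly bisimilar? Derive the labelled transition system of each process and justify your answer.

P ~ Q

P's transition system — 5 states:
  u0 = rec X. c.c.(a.0 + (0 + 0) + a.d.0) + b.X ⊢ --b--▸ u0, --c--▸ u1
  u1 = c.(a.0 + (0 + 0) + a.d.0) ⊢ --c--▸ u2
  u2 = a.0 + (0 + 0) + a.d.0 ⊢ --a--▸ u3, --a--▸ u4
  u3 = 0 ⊢ stopped
  u4 = d.0 ⊢ --d--▸ u3
Q's transition system — 5 states:
  v0 = rec X. c.c.(a.0 + (0 + 0) + a.0 + a.d.0) + b.X ⊢ --b--▸ v0, --c--▸ v1
  v1 = c.(a.0 + (0 + 0) + a.0 + a.d.0) ⊢ --c--▸ v2
  v2 = a.0 + (0 + 0) + a.0 + a.d.0 ⊢ --a--▸ v3, --a--▸ v4
  v3 = 0 ⊢ stopped
  v4 = d.0 ⊢ --d--▸ v3
Bisimilarity quotient blocks:
  B0 = {u0, v0}
  B1 = {u1, v1}
  B2 = {u2, v2}
  B3 = {u3, v3}
  B4 = {u4, v4}
u0 ∈ B0, v0 ∈ B0 → same block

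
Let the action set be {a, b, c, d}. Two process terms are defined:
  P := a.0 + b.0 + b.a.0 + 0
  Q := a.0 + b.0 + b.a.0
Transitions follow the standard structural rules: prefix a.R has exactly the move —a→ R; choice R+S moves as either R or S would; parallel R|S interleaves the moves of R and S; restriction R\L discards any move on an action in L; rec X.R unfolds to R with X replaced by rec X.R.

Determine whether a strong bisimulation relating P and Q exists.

Reachable graph of P (3 states):
  p0 = a.0 + b.0 + b.a.0 + 0 has moves -a-> p1, -b-> p1, -b-> p2
  p1 = 0 has moves stopped
  p2 = a.0 has moves -a-> p1
Reachable graph of Q (3 states):
  q0 = a.0 + b.0 + b.a.0 has moves -a-> q1, -b-> q1, -b-> q2
  q1 = 0 has moves stopped
  q2 = a.0 has moves -a-> q1
Bisimilarity quotient blocks:
  B0 = {p0, q0}
  B1 = {p1, q1}
  B2 = {p2, q2}
p0 ∈ B0, q0 ∈ B0 → same block

YES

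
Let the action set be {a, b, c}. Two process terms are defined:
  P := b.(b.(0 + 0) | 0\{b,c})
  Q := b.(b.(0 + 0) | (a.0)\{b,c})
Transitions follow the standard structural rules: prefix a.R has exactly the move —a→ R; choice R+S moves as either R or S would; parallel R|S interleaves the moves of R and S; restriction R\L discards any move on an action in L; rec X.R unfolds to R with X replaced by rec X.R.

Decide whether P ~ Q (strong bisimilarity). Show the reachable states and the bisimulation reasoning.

LTS(P): 3 reachable states
  m0 = b.(b.(0 + 0) | 0\{b,c}) → -b-> m1
  m1 = b.(0 + 0) | 0\{b,c} → -b-> m2
  m2 = (0 + 0) | 0\{b,c} → ·
LTS(Q): 5 reachable states
  n0 = b.(b.(0 + 0) | (a.0)\{b,c}) → -b-> n1
  n1 = b.(0 + 0) | (a.0)\{b,c} → -a-> n2, -b-> n3
  n2 = b.(0 + 0) | 0\{b,c} → -b-> n4
  n3 = (0 + 0) | (a.0)\{b,c} → -a-> n4
  n4 = (0 + 0) | 0\{b,c} → ·
Bisimilarity quotient blocks:
  B0 = {m0}
  B1 = {m1, n2}
  B2 = {m2, n4}
  B3 = {n0}
  B4 = {n1}
  B5 = {n3}
m0 ∈ B0, n0 ∈ B3 → different blocks

P ≁ Q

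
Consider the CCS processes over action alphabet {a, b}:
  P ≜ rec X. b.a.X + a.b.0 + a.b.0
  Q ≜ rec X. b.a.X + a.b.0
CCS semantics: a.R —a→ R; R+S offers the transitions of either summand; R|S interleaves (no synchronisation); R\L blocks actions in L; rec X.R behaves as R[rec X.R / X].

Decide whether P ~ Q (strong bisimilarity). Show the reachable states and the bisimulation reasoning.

P ~ Q

P's transition system — 4 states:
  m0 = rec X. b.a.X + a.b.0 + a.b.0 has moves =a=> m1, =b=> m2
  m1 = b.0 has moves =b=> m3
  m2 = a.(rec X. b.a.X + a.b.0 + a.b.0) has moves =a=> m0
  m3 = 0 has moves (no moves)
Q's transition system — 4 states:
  n0 = rec X. b.a.X + a.b.0 has moves =a=> n1, =b=> n2
  n1 = b.0 has moves =b=> n3
  n2 = a.(rec X. b.a.X + a.b.0) has moves =a=> n0
  n3 = 0 has moves (no moves)
Partition-refinement fixed point:
  B0 = {m0, n0}
  B1 = {m1, n1}
  B2 = {m3, n3}
  B3 = {m2, n2}
m0 ∈ B0, n0 ∈ B0 → same block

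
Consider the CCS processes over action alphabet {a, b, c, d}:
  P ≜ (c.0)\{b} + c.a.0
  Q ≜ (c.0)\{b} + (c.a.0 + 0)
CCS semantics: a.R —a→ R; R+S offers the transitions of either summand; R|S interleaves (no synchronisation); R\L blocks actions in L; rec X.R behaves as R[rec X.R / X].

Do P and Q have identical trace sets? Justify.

Reachable graph of P (4 states):
  u0 = (c.0)\{b} + c.a.0 has moves --c--▸ u1, --c--▸ u2
  u1 = 0\{b} has moves (no moves)
  u2 = a.0 has moves --a--▸ u3
  u3 = 0 has moves (no moves)
Reachable graph of Q (4 states):
  v0 = (c.0)\{b} + (c.a.0 + 0) has moves --c--▸ v1, --c--▸ v2
  v1 = 0\{b} has moves (no moves)
  v2 = a.0 has moves --a--▸ v3
  v3 = 0 has moves (no moves)
Bisimilarity quotient blocks:
  B0 = {u0, v0}
  B1 = {u1, u3, v1, v3}
  B2 = {u2, v2}
u0 ∈ B0, v0 ∈ B0 → same block
Bisimilar ⇒ trace-equivalent.

trace-equivalent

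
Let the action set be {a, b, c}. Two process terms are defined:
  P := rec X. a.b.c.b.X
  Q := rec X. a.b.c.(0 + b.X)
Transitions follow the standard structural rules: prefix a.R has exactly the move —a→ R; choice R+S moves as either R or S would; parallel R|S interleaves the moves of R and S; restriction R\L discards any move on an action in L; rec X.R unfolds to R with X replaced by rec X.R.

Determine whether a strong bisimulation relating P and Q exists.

bisimilar

LTS(P): 4 reachable states
  m0 = rec X. a.b.c.b.X ⊢ --a--▸ m1
  m1 = b.c.b.(rec X. a.b.c.b.X) ⊢ --b--▸ m2
  m2 = c.b.(rec X. a.b.c.b.X) ⊢ --c--▸ m3
  m3 = b.(rec X. a.b.c.b.X) ⊢ --b--▸ m0
LTS(Q): 4 reachable states
  n0 = rec X. a.b.c.(0 + b.X) ⊢ --a--▸ n1
  n1 = b.c.(0 + b.(rec X. a.b.c.(0 + b.X))) ⊢ --b--▸ n2
  n2 = c.(0 + b.(rec X. a.b.c.(0 + b.X))) ⊢ --c--▸ n3
  n3 = 0 + b.(rec X. a.b.c.(0 + b.X)) ⊢ --b--▸ n0
Partition-refinement fixed point:
  B0 = {m0, n0}
  B1 = {m1, n1}
  B2 = {m2, n2}
  B3 = {m3, n3}
m0 ∈ B0, n0 ∈ B0 → same block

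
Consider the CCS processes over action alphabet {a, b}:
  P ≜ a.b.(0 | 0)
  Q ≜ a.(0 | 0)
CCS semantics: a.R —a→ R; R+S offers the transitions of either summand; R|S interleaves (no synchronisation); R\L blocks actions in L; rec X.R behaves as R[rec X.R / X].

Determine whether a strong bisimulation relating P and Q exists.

Reachable graph of P (3 states):
  m0 = a.b.(0 | 0) ⊢ ··a··> m1
  m1 = b.(0 | 0) ⊢ ··b··> m2
  m2 = 0 | 0 ⊢ ·
Reachable graph of Q (2 states):
  n0 = a.(0 | 0) ⊢ ··a··> n1
  n1 = 0 | 0 ⊢ ·
Bisimilarity quotient blocks:
  B0 = {m0}
  B1 = {m1}
  B2 = {m2, n1}
  B3 = {n0}
m0 ∈ B0, n0 ∈ B3 → different blocks

not bisimilar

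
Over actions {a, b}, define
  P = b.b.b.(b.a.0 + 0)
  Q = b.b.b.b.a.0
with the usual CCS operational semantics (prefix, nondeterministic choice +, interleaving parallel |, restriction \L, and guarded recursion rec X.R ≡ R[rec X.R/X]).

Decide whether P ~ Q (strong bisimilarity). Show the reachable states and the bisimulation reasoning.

YES

P's transition system — 6 states:
  s0 = b.b.b.(b.a.0 + 0) :: =b=> s1
  s1 = b.b.(b.a.0 + 0) :: =b=> s2
  s2 = b.(b.a.0 + 0) :: =b=> s3
  s3 = b.a.0 + 0 :: =b=> s4
  s4 = a.0 :: =a=> s5
  s5 = 0 :: (no moves)
Q's transition system — 6 states:
  t0 = b.b.b.b.a.0 :: =b=> t1
  t1 = b.b.b.a.0 :: =b=> t2
  t2 = b.b.a.0 :: =b=> t3
  t3 = b.a.0 :: =b=> t4
  t4 = a.0 :: =a=> t5
  t5 = 0 :: (no moves)
Partition-refinement fixed point:
  B0 = {s0, t0}
  B1 = {s1, t1}
  B2 = {s2, t2}
  B3 = {s3, t3}
  B4 = {s4, t4}
  B5 = {s5, t5}
s0 ∈ B0, t0 ∈ B0 → same block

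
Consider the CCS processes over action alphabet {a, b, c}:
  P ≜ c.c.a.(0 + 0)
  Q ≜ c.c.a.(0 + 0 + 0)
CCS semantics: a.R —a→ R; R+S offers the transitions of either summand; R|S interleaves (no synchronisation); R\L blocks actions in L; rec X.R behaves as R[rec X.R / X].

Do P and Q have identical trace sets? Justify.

YES

LTS(P): 4 reachable states
  u0 = c.c.a.(0 + 0) | ··c··> u1
  u1 = c.a.(0 + 0) | ··c··> u2
  u2 = a.(0 + 0) | ··a··> u3
  u3 = 0 + 0 | ·
LTS(Q): 4 reachable states
  v0 = c.c.a.(0 + 0 + 0) | ··c··> v1
  v1 = c.a.(0 + 0 + 0) | ··c··> v2
  v2 = a.(0 + 0 + 0) | ··a··> v3
  v3 = 0 + 0 + 0 | ·
Coarsest stable partition (strong bisimilarity classes):
  B0 = {u0, v0}
  B1 = {u1, v1}
  B2 = {u2, v2}
  B3 = {u3, v3}
u0 ∈ B0, v0 ∈ B0 → same block
Bisimilar ⇒ trace-equivalent.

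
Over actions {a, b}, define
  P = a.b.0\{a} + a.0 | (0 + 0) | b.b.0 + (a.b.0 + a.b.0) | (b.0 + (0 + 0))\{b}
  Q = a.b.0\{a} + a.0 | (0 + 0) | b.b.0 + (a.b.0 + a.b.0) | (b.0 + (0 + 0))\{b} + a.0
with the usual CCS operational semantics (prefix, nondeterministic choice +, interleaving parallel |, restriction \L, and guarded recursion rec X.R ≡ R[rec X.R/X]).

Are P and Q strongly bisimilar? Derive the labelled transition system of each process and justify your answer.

NO

LTS(P): 10 reachable states
  u0 = a.b.0\{a} + a.0 | (0 + 0) | b.b.0 + (a.b.0 + a.b.0) | (b.0 + (0 + 0))\{b} :: =a=> u1, =a=> u2, =a=> u3, =b=> u4
  u1 = 0 | (0 + 0) | b.b.0 :: =b=> u5
  u2 = b.0 | (b.0 + (0 + 0))\{b} :: =b=> u6
  u3 = b.0\{a} :: =b=> u7
  u4 = a.0 | (0 + 0) | b.0 :: =a=> u5, =b=> u8
  u5 = 0 | (0 + 0) | b.0 :: =b=> u9
  u6 = 0 | (b.0 + (0 + 0))\{b} :: stopped
  u7 = 0\{a} :: stopped
  u8 = a.0 | (0 + 0) | 0 :: =a=> u9
  u9 = 0 | (0 + 0) | 0 :: stopped
LTS(Q): 11 reachable states
  v0 = a.b.0\{a} + a.0 | (0 + 0) | b.b.0 + (a.b.0 + a.b.0) | (b.0 + (0 + 0))\{b} + a.0 :: =a=> v1, =a=> v2, =a=> v3, =a=> v4, =b=> v5
  v1 = 0 :: stopped
  v2 = 0 | (0 + 0) | b.b.0 :: =b=> v6
  v3 = b.0 | (b.0 + (0 + 0))\{b} :: =b=> v7
  v4 = b.0\{a} :: =b=> v8
  v5 = a.0 | (0 + 0) | b.0 :: =a=> v6, =b=> v9
  v6 = 0 | (0 + 0) | b.0 :: =b=> v10
  v7 = 0 | (b.0 + (0 + 0))\{b} :: stopped
  v8 = 0\{a} :: stopped
  v9 = a.0 | (0 + 0) | 0 :: =a=> v10
  v10 = 0 | (0 + 0) | 0 :: stopped
Partition-refinement fixed point:
  B0 = {u0}
  B1 = {u2, u3, u5, v3, v4, v6}
  B2 = {u6, u7, u9, v1, v10, v7, v8}
  B3 = {u4, v5}
  B4 = {u8, v9}
  B5 = {u1, v2}
  B6 = {v0}
u0 ∈ B0, v0 ∈ B6 → different blocks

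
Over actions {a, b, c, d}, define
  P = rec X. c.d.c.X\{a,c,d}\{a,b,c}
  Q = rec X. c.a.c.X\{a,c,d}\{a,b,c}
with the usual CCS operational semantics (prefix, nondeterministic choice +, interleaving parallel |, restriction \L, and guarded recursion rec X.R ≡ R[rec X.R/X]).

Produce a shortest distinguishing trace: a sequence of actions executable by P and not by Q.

cd

P's transition system — 4 states:
  m0 = rec X. c.d.c.X\{a,c,d}\{a,b,c} :: --c--▸ m1
  m1 = d.c.(rec X. c.d.c.X\{a,c,d}\{a,b,c})\{a,c,d}\{a,b,c} :: --d--▸ m2
  m2 = c.(rec X. c.d.c.X\{a,c,d}\{a,b,c})\{a,c,d}\{a,b,c} :: --c--▸ m3
  m3 = (rec X. c.d.c.X\{a,c,d}\{a,b,c})\{a,c,d}\{a,b,c} :: deadlocked
Q's transition system — 4 states:
  n0 = rec X. c.a.c.X\{a,c,d}\{a,b,c} :: --c--▸ n1
  n1 = a.c.(rec X. c.a.c.X\{a,c,d}\{a,b,c})\{a,c,d}\{a,b,c} :: --a--▸ n2
  n2 = c.(rec X. c.a.c.X\{a,c,d}\{a,b,c})\{a,c,d}\{a,b,c} :: --c--▸ n3
  n3 = (rec X. c.a.c.X\{a,c,d}\{a,b,c})\{a,c,d}\{a,b,c} :: deadlocked
Executing cd from P (initial set {m0}):
  after c @ step 1: {m1}
  after d @ step 2: {m2}
  — P admits the full trace.
Executing cd from Q (initial set {n0}):
  after c @ step 1: {n1}
  after d @ step 2: ∅  — Q cannot continue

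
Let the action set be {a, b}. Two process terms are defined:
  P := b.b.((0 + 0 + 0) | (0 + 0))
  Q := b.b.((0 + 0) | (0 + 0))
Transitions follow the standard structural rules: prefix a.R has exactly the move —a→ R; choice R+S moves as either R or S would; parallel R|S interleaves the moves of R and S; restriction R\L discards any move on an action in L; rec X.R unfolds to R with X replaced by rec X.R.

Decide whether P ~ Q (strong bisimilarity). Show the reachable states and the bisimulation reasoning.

P's transition system — 3 states:
  s0 = b.b.((0 + 0 + 0) | (0 + 0)) :: =b=> s1
  s1 = b.((0 + 0 + 0) | (0 + 0)) :: =b=> s2
  s2 = (0 + 0 + 0) | (0 + 0) :: (no moves)
Q's transition system — 3 states:
  t0 = b.b.((0 + 0) | (0 + 0)) :: =b=> t1
  t1 = b.((0 + 0) | (0 + 0)) :: =b=> t2
  t2 = (0 + 0) | (0 + 0) :: (no moves)
Coarsest stable partition (strong bisimilarity classes):
  B0 = {s0, t0}
  B1 = {s1, t1}
  B2 = {s2, t2}
s0 ∈ B0, t0 ∈ B0 → same block

bisimilar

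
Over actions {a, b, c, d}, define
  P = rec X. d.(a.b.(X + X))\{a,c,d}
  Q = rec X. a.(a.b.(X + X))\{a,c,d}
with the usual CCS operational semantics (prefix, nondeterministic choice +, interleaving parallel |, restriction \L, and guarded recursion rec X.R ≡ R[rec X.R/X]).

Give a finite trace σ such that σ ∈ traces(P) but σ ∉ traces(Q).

d

P's transition system — 2 states:
  p0 = rec X. d.(a.b.(X + X))\{a,c,d} :: —d→ p1
  p1 = (a.b.((rec X. d.(a.b.(X + X))\{a,c,d}) + (rec X. d.(a.b.(X + X))\{a,c,d})))\{a,c,d} :: ∅
Q's transition system — 2 states:
  q0 = rec X. a.(a.b.(X + X))\{a,c,d} :: —a→ q1
  q1 = (a.b.((rec X. a.(a.b.(X + X))\{a,c,d}) + (rec X. a.(a.b.(X + X))\{a,c,d})))\{a,c,d} :: ∅
Executing d from P (initial set {p0}):
  [1] d ⇒ {p1}
  — P admits the full trace.
Executing d from Q (initial set {q0}):
  [1] d ⇒ ∅  — Q cannot continue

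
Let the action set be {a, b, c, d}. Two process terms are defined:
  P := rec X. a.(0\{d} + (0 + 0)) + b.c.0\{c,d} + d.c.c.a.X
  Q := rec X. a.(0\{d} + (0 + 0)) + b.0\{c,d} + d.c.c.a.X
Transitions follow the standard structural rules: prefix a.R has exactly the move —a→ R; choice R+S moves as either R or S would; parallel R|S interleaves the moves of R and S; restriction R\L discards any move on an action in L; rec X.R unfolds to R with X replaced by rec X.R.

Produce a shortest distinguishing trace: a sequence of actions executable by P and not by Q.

LTS(P): 7 reachable states
  u0 = rec X. a.(0\{d} + (0 + 0)) + b.c.0\{c,d} + d.c.c.a.X → --a--▸ u1, --b--▸ u2, --d--▸ u3
  u1 = 0\{d} + (0 + 0) → (no moves)
  u2 = c.0\{c,d} → --c--▸ u4
  u3 = c.c.a.(rec X. a.(0\{d} + (0 + 0)) + b.c.0\{c,d} + d.c.c.a.X) → --c--▸ u5
  u4 = 0\{c,d} → (no moves)
  u5 = c.a.(rec X. a.(0\{d} + (0 + 0)) + b.c.0\{c,d} + d.c.c.a.X) → --c--▸ u6
  u6 = a.(rec X. a.(0\{d} + (0 + 0)) + b.c.0\{c,d} + d.c.c.a.X) → --a--▸ u0
LTS(Q): 6 reachable states
  v0 = rec X. a.(0\{d} + (0 + 0)) + b.0\{c,d} + d.c.c.a.X → --a--▸ v1, --b--▸ v2, --d--▸ v3
  v1 = 0\{d} + (0 + 0) → (no moves)
  v2 = 0\{c,d} → (no moves)
  v3 = c.c.a.(rec X. a.(0\{d} + (0 + 0)) + b.0\{c,d} + d.c.c.a.X) → --c--▸ v4
  v4 = c.a.(rec X. a.(0\{d} + (0 + 0)) + b.0\{c,d} + d.c.c.a.X) → --c--▸ v5
  v5 = a.(rec X. a.(0\{d} + (0 + 0)) + b.0\{c,d} + d.c.c.a.X) → --a--▸ v0
Executing bc from P (initial set {u0}):
  after b @ step 1: {u2}
  after c @ step 2: {u4}
  ✓ P
Executing bc from Q (initial set {v0}):
  after b @ step 1: {v2}
  after c @ step 2: ∅ (Q stuck)

bc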